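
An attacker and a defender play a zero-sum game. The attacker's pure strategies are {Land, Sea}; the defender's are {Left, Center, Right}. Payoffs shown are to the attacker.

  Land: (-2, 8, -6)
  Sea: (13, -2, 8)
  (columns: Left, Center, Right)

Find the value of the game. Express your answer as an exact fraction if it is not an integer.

Row minima: Land → -6, Sea → -2; maximin = -2.
Column maxima: Left → 13, Center → 8, Right → 8; minimax = 8.
-2 ≠ 8, so there is no saddle point; optimal play is mixed.
Left is strictly dominated by Right (it gives the attacker strictly more in every row), so the defender never plays it.
On the remaining 2×2 (Land, Sea vs Center, Right):
Let the attacker play Land with probability p. Expected payoff against Center: 8p + (-2)(1−p) = 10p − 2; against Right: (-6)p + 8(1−p) = −14p + 8.
Setting these equal: 10p − 2 = −14p + 8 ⇒ 24p = 10 ⇒ p = 5/12, and the value is (10)·(5/12) − 2 = 13/6.
For the defender: with q = P(Center), equating Land's and Sea's payoffs gives 14q − 6 = −10q + 8 ⇒ q = 7/12.

13/6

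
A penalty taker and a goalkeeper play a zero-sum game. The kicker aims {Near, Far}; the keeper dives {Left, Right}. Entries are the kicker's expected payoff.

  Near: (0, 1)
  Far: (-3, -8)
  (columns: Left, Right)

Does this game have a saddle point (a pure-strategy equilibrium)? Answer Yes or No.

Yes

Row minima: Near → 0, Far → -8; maximin = 0.
Column maxima: Left → 0, Right → 1; minimax = 0.
maximin = minimax = 0, so a saddle point exists.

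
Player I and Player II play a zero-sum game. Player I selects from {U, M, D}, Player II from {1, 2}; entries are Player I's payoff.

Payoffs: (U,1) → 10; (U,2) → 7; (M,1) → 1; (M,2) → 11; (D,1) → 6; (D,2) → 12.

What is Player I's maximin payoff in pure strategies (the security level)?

Row minima: U → 7, M → 1, D → 6.
The best of these is 7.

7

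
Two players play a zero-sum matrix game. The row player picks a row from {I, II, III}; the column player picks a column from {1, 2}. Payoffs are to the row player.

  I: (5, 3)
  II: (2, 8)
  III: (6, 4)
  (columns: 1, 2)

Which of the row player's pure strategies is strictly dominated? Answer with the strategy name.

III gives a strictly higher payoff than I against every column: 6 > 5, 4 > 3.
So I is strictly dominated and the row player never plays it.

I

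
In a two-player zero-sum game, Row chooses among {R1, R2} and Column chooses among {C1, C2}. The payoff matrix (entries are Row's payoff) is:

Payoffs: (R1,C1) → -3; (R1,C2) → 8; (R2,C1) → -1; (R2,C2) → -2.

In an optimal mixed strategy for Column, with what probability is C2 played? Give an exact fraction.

1/6

Row minima: R1 → -3, R2 → -2; maximin = -2.
Column maxima: C1 → -1, C2 → 8; minimax = -1.
-2 ≠ -1, so there is no saddle point; optimal play is mixed.
Let Row play R1 with probability p. Expected payoff against C1: (-3)p + (-1)(1−p) = −2p − 1; against C2: 8p + (-2)(1−p) = 10p − 2.
Setting these equal: −2p − 1 = 10p − 2 ⇒ −12p = -1 ⇒ p = 1/12, and the value is (-2)·(1/12) − 1 = -7/6.
For Column: with q = P(C1), equating R1's and R2's payoffs gives −11q + 8 = q − 2 ⇒ q = 5/6.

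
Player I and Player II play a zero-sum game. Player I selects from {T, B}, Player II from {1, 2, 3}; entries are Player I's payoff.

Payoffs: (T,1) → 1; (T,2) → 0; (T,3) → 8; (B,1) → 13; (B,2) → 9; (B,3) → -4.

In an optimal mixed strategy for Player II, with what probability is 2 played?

Row minima: T → 0, B → -4; maximin = 0.
Column maxima: 1 → 13, 2 → 9, 3 → 8; minimax = 8.
0 ≠ 8, so there is no saddle point; optimal play is mixed.
1 is strictly dominated by 2 (it gives Player I strictly more in every row), so Player II never plays it.
On the remaining 2×2 (T, B vs 2, 3):
Let Player I play T with probability p. Expected payoff against 2: 0p + 9(1−p) = −9p + 9; against 3: 8p + (-4)(1−p) = 12p − 4.
Setting these equal: −9p + 9 = 12p − 4 ⇒ −21p = -13 ⇒ p = 13/21, and the value is (-9)·(13/21) + 9 = 24/7.
For Player II: with q = P(2), equating T's and B's payoffs gives −8q + 8 = 13q − 4 ⇒ q = 4/7.

4/7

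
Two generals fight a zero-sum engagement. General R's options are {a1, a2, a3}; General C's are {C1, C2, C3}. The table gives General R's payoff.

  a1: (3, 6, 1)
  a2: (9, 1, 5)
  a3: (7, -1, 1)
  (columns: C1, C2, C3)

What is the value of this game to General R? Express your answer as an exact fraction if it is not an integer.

Row minima: a1 → 1, a2 → 1, a3 → -1; maximin = 1.
Column maxima: C1 → 9, C2 → 6, C3 → 5; minimax = 5.
1 ≠ 5, so there is no saddle point; optimal play is mixed.
a3 is strictly dominated by a2, so General R never plays it.
C1 is strictly dominated by C3 (it gives General R strictly more in every row), so General C never plays it.
On the remaining 2×2 (a1, a2 vs C2, C3):
Let General R play a1 with probability p. Expected payoff against C2: 6p + 1(1−p) = 5p + 1; against C3: 1p + 5(1−p) = −4p + 5.
Setting these equal: 5p + 1 = −4p + 5 ⇒ 9p = 4 ⇒ p = 4/9, and the value is (5)·(4/9) + 1 = 29/9.
For General C: with q = P(C2), equating a1's and a2's payoffs gives 5q + 1 = −4q + 5 ⇒ q = 4/9.

29/9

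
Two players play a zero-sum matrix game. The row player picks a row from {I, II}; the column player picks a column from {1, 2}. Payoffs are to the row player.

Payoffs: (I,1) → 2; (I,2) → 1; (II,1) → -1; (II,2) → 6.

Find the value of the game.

13/8

Row minima: I → 1, II → -1; maximin = 1.
Column maxima: 1 → 2, 2 → 6; minimax = 2.
1 ≠ 2, so there is no saddle point; optimal play is mixed.
Let the row player play I with probability p. Expected payoff against 1: 2p + (-1)(1−p) = 3p − 1; against 2: 1p + 6(1−p) = −5p + 6.
Setting these equal: 3p − 1 = −5p + 6 ⇒ 8p = 7 ⇒ p = 7/8, and the value is (3)·(7/8) − 1 = 13/8.
For the column player: with q = P(1), equating I's and II's payoffs gives q + 1 = −7q + 6 ⇒ q = 5/8.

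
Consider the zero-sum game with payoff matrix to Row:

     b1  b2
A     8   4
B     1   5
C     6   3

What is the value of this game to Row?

9/2

Row minima: A → 4, B → 1, C → 3; maximin = 4.
Column maxima: b1 → 8, b2 → 5; minimax = 5.
4 ≠ 5, so there is no saddle point; optimal play is mixed.
C is strictly dominated by A, so Row never plays it.
On the remaining 2×2 (A, B vs b1, b2):
Let Row play A with probability p. Expected payoff against b1: 8p + 1(1−p) = 7p + 1; against b2: 4p + 5(1−p) = −p + 5.
Setting these equal: 7p + 1 = −p + 5 ⇒ 8p = 4 ⇒ p = 1/2, and the value is (7)·(1/2) + 1 = 9/2.
For Column: with q = P(b1), equating A's and B's payoffs gives 4q + 4 = −4q + 5 ⇒ q = 1/8.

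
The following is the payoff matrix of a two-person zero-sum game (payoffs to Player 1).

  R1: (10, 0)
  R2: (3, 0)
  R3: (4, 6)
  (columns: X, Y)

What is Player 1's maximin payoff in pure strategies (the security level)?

4

Row minima: R1 → 0, R2 → 0, R3 → 4.
The best of these is 4.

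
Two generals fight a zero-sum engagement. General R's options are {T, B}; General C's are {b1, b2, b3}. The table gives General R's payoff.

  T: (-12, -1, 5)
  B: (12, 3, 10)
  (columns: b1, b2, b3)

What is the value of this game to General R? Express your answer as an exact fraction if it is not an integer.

Row minima: T → -12, B → 3; maximin = 3.
Column maxima: b1 → 12, b2 → 3, b3 → 10; minimax = 3.
Since maximin = minimax = 3, there is a saddle point and the value is 3.

3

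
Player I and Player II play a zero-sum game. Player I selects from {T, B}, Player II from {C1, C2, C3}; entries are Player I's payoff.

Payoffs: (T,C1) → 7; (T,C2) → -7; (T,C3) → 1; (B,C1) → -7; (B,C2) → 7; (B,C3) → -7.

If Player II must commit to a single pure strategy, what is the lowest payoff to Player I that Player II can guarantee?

Column maxima: C1 → 7, C2 → 7, C3 → 1.
The smallest of these is 1.

1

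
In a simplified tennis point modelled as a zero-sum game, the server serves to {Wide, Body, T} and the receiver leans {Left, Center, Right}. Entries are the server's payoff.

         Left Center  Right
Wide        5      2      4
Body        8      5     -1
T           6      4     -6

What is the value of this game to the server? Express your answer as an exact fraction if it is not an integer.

Row minima: Wide → 2, Body → -1, T → -6; maximin = 2.
Column maxima: Left → 8, Center → 5, Right → 4; minimax = 4.
2 ≠ 4, so there is no saddle point; optimal play is mixed.
T is strictly dominated by Body, so the server never plays it.
Left is strictly dominated by Center (it gives the server strictly more in every row), so the receiver never plays it.
On the remaining 2×2 (Wide, Body vs Center, Right):
Let the server play Wide with probability p. Expected payoff against Center: 2p + 5(1−p) = −3p + 5; against Right: 4p + (-1)(1−p) = 5p − 1.
Setting these equal: −3p + 5 = 5p − 1 ⇒ −8p = -6 ⇒ p = 3/4, and the value is (-3)·(3/4) + 5 = 11/4.
For the receiver: with q = P(Center), equating Wide's and Body's payoffs gives −2q + 4 = 6q − 1 ⇒ q = 5/8.

11/4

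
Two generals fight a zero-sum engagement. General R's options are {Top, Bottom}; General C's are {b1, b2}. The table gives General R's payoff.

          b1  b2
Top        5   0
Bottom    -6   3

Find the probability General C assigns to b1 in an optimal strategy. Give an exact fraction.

Row minima: Top → 0, Bottom → -6; maximin = 0.
Column maxima: b1 → 5, b2 → 3; minimax = 3.
0 ≠ 3, so there is no saddle point; optimal play is mixed.
Let General R play Top with probability p. Expected payoff against b1: 5p + (-6)(1−p) = 11p − 6; against b2: 0p + 3(1−p) = −3p + 3.
Setting these equal: 11p − 6 = −3p + 3 ⇒ 14p = 9 ⇒ p = 9/14, and the value is (11)·(9/14) − 6 = 15/14.
For General C: with q = P(b1), equating Top's and Bottom's payoffs gives 5q = −9q + 3 ⇒ q = 3/14.

3/14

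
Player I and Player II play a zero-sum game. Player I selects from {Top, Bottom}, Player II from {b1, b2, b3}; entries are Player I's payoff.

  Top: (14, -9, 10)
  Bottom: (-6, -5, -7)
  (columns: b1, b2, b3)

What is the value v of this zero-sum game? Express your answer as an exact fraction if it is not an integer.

-113/21

Row minima: Top → -9, Bottom → -7; maximin = -7.
Column maxima: b1 → 14, b2 → -5, b3 → 10; minimax = -5.
-7 ≠ -5, so there is no saddle point; optimal play is mixed.
b1 is strictly dominated by b3 (it gives Player I strictly more in every row), so Player II never plays it.
On the remaining 2×2 (Top, Bottom vs b2, b3):
Let Player I play Top with probability p. Expected payoff against b2: (-9)p + (-5)(1−p) = −4p − 5; against b3: 10p + (-7)(1−p) = 17p − 7.
Setting these equal: −4p − 5 = 17p − 7 ⇒ −21p = -2 ⇒ p = 2/21, and the value is (-4)·(2/21) − 5 = -113/21.
For Player II: with q = P(b2), equating Top's and Bottom's payoffs gives −19q + 10 = 2q − 7 ⇒ q = 17/21.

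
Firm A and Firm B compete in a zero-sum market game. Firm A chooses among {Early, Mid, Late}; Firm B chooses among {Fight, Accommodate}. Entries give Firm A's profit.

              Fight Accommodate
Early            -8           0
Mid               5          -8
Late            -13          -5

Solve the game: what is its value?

-64/21

Row minima: Early → -8, Mid → -8, Late → -13; maximin = -8.
Column maxima: Fight → 5, Accommodate → 0; minimax = 0.
-8 ≠ 0, so there is no saddle point; optimal play is mixed.
Late is strictly dominated by Early, so Firm A never plays it.
On the remaining 2×2 (Early, Mid vs Fight, Accommodate):
Let Firm A play Early with probability p. Expected payoff against Fight: (-8)p + 5(1−p) = −13p + 5; against Accommodate: 0p + (-8)(1−p) = 8p − 8.
Setting these equal: −13p + 5 = 8p − 8 ⇒ −21p = -13 ⇒ p = 13/21, and the value is (-13)·(13/21) + 5 = -64/21.
For Firm B: with q = P(Fight), equating Early's and Mid's payoffs gives −8q = 13q − 8 ⇒ q = 8/21.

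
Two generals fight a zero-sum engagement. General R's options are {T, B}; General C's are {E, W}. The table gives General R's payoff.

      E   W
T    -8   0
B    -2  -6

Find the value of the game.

Row minima: T → -8, B → -6; maximin = -6.
Column maxima: E → -2, W → 0; minimax = -2.
-6 ≠ -2, so there is no saddle point; optimal play is mixed.
Let General R play T with probability p. Expected payoff against E: (-8)p + (-2)(1−p) = −6p − 2; against W: 0p + (-6)(1−p) = 6p − 6.
Setting these equal: −6p − 2 = 6p − 6 ⇒ −12p = -4 ⇒ p = 1/3, and the value is (-6)·(1/3) − 2 = -4.
For General C: with q = P(E), equating T's and B's payoffs gives −8q = 4q − 6 ⇒ q = 1/2.

-4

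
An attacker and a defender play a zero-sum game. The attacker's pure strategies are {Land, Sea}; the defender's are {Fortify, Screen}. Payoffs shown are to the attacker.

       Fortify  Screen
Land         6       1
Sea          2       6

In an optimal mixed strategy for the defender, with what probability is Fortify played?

Row minima: Land → 1, Sea → 2; maximin = 2.
Column maxima: Fortify → 6, Screen → 6; minimax = 6.
2 ≠ 6, so there is no saddle point; optimal play is mixed.
Let the attacker play Land with probability p. Expected payoff against Fortify: 6p + 2(1−p) = 4p + 2; against Screen: 1p + 6(1−p) = −5p + 6.
Setting these equal: 4p + 2 = −5p + 6 ⇒ 9p = 4 ⇒ p = 4/9, and the value is (4)·(4/9) + 2 = 34/9.
For the defender: with q = P(Fortify), equating Land's and Sea's payoffs gives 5q + 1 = −4q + 6 ⇒ q = 5/9.

5/9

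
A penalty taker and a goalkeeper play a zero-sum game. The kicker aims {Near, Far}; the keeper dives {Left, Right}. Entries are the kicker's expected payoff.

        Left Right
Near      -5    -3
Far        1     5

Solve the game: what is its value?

Row minima: Near → -5, Far → 1; maximin = 1.
Column maxima: Left → 1, Right → 5; minimax = 1.
Since maximin = minimax = 1, there is a saddle point and the value is 1.

1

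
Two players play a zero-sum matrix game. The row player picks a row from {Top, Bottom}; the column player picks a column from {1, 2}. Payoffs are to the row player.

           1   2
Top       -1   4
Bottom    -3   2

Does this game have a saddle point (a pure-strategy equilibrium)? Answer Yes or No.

Row minima: Top → -1, Bottom → -3; maximin = -1.
Column maxima: 1 → -1, 2 → 4; minimax = -1.
maximin = minimax = -1, so a saddle point exists.

Yes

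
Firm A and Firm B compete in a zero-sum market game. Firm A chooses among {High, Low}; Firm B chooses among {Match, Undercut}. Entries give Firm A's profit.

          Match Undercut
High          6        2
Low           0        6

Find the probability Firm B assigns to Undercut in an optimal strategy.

Row minima: High → 2, Low → 0; maximin = 2.
Column maxima: Match → 6, Undercut → 6; minimax = 6.
2 ≠ 6, so there is no saddle point; optimal play is mixed.
Let Firm A play High with probability p. Expected payoff against Match: 6p + 0(1−p) = 6p; against Undercut: 2p + 6(1−p) = −4p + 6.
Setting these equal: 6p = −4p + 6 ⇒ 10p = 6 ⇒ p = 3/5, and the value is (6)·(3/5) = 18/5.
For Firm B: with q = P(Match), equating High's and Low's payoffs gives 4q + 2 = −6q + 6 ⇒ q = 2/5.

3/5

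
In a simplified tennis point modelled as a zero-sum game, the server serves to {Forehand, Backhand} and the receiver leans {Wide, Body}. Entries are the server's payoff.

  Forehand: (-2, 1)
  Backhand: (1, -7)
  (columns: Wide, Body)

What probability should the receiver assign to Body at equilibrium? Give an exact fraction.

3/11

Row minima: Forehand → -2, Backhand → -7; maximin = -2.
Column maxima: Wide → 1, Body → 1; minimax = 1.
-2 ≠ 1, so there is no saddle point; optimal play is mixed.
Let the server play Forehand with probability p. Expected payoff against Wide: (-2)p + 1(1−p) = −3p + 1; against Body: 1p + (-7)(1−p) = 8p − 7.
Setting these equal: −3p + 1 = 8p − 7 ⇒ −11p = -8 ⇒ p = 8/11, and the value is (-3)·(8/11) + 1 = -13/11.
For the receiver: with q = P(Wide), equating Forehand's and Backhand's payoffs gives −3q + 1 = 8q − 7 ⇒ q = 8/11.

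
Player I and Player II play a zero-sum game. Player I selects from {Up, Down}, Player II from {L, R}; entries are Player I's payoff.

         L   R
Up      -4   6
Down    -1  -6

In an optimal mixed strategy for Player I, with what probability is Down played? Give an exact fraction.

Row minima: Up → -4, Down → -6; maximin = -4.
Column maxima: L → -1, R → 6; minimax = -1.
-4 ≠ -1, so there is no saddle point; optimal play is mixed.
Let Player I play Up with probability p. Expected payoff against L: (-4)p + (-1)(1−p) = −3p − 1; against R: 6p + (-6)(1−p) = 12p − 6.
Setting these equal: −3p − 1 = 12p − 6 ⇒ −15p = -5 ⇒ p = 1/3, and the value is (-3)·(1/3) − 1 = -2.
For Player II: with q = P(L), equating Up's and Down's payoffs gives −10q + 6 = 5q − 6 ⇒ q = 4/5.

2/3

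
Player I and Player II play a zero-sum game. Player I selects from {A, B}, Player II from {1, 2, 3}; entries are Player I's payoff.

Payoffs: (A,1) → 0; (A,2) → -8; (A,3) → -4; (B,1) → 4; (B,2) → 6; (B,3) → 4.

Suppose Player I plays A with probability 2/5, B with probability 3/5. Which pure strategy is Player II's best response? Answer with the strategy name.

2

If Player II plays 1, Player I's expected payoff is (2/5)·0 + (3/5)·4 = 12/5.
If Player II plays 2, Player I's expected payoff is (2/5)·(-8) + (3/5)·6 = 2/5.
If Player II plays 3, Player I's expected payoff is (2/5)·(-4) + (3/5)·4 = 4/5.
Player II minimizes Player I's payoff; the smallest is 2/5, so the best response is 2.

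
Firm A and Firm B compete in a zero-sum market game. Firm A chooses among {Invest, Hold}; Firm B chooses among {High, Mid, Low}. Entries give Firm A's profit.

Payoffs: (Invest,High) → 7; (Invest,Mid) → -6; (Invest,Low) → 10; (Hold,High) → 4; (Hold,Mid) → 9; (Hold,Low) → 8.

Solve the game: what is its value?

29/6

Row minima: Invest → -6, Hold → 4; maximin = 4.
Column maxima: High → 7, Mid → 9, Low → 10; minimax = 7.
4 ≠ 7, so there is no saddle point; optimal play is mixed.
Low is strictly dominated by High (it gives Firm A strictly more in every row), so Firm B never plays it.
On the remaining 2×2 (Invest, Hold vs High, Mid):
Let Firm A play Invest with probability p. Expected payoff against High: 7p + 4(1−p) = 3p + 4; against Mid: (-6)p + 9(1−p) = −15p + 9.
Setting these equal: 3p + 4 = −15p + 9 ⇒ 18p = 5 ⇒ p = 5/18, and the value is (3)·(5/18) + 4 = 29/6.
For Firm B: with q = P(High), equating Invest's and Hold's payoffs gives 13q − 6 = −5q + 9 ⇒ q = 5/6.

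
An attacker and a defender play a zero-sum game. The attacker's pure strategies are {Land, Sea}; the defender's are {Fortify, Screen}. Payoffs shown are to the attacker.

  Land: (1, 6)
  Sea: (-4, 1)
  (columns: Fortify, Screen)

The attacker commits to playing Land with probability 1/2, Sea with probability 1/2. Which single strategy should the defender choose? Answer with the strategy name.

If the defender plays Fortify, the attacker's expected payoff is (1/2)·1 + (1/2)·(-4) = -3/2.
If the defender plays Screen, the attacker's expected payoff is (1/2)·6 + (1/2)·1 = 7/2.
The defender minimizes the attacker's payoff; the smallest is -3/2, so the best response is Fortify.

Fortify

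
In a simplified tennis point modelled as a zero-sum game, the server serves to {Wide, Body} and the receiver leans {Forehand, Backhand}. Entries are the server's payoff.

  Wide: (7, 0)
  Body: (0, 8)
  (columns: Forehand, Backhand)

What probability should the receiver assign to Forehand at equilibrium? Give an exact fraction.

8/15

Row minima: Wide → 0, Body → 0; maximin = 0.
Column maxima: Forehand → 7, Backhand → 8; minimax = 7.
0 ≠ 7, so there is no saddle point; optimal play is mixed.
Let the server play Wide with probability p. Expected payoff against Forehand: 7p + 0(1−p) = 7p; against Backhand: 0p + 8(1−p) = −8p + 8.
Setting these equal: 7p = −8p + 8 ⇒ 15p = 8 ⇒ p = 8/15, and the value is (7)·(8/15) = 56/15.
For the receiver: with q = P(Forehand), equating Wide's and Body's payoffs gives 7q = −8q + 8 ⇒ q = 8/15.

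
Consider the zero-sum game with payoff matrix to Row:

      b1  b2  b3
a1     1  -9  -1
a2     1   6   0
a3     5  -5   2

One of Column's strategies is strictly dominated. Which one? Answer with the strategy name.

b1

b3 holds Row's payoff strictly below b1 in every row: -1 < 1, 0 < 1, 2 < 5.
So b1 is strictly dominated for Column.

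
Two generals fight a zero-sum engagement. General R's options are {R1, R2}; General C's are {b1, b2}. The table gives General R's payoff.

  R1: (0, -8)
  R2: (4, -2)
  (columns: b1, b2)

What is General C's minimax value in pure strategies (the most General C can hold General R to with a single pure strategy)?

-2

Column maxima: b1 → 4, b2 → -2.
The smallest of these is -2.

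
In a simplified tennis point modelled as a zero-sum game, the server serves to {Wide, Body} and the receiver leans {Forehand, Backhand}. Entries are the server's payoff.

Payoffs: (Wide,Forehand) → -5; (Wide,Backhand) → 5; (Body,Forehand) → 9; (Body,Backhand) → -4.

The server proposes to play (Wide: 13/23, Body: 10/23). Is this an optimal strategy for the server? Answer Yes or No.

Against Forehand this mix gives (13/23)·(-5) + (10/23)·9 = 25/23.
Against Backhand this mix gives (13/23)·5 + (10/23)·(-4) = 25/23.
All of the receiver's active replies (Forehand, Backhand) yield 25/23, and no column does worse for the server. The mix makes the receiver indifferent and guarantees 25/23, so it is optimal.

Yes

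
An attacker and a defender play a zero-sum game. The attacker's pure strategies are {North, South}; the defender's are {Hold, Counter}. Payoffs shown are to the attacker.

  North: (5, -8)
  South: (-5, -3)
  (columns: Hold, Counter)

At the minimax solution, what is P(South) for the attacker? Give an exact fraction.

Row minima: North → -8, South → -5; maximin = -5.
Column maxima: Hold → 5, Counter → -3; minimax = -3.
-5 ≠ -3, so there is no saddle point; optimal play is mixed.
Let the attacker play North with probability p. Expected payoff against Hold: 5p + (-5)(1−p) = 10p − 5; against Counter: (-8)p + (-3)(1−p) = −5p − 3.
Setting these equal: 10p − 5 = −5p − 3 ⇒ 15p = 2 ⇒ p = 2/15, and the value is (10)·(2/15) − 5 = -11/3.
For the defender: with q = P(Hold), equating North's and South's payoffs gives 13q − 8 = −2q − 3 ⇒ q = 1/3.

13/15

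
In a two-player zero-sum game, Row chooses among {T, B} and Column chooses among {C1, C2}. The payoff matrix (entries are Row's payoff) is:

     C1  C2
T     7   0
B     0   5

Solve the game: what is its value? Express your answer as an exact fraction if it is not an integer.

35/12

Row minima: T → 0, B → 0; maximin = 0.
Column maxima: C1 → 7, C2 → 5; minimax = 5.
0 ≠ 5, so there is no saddle point; optimal play is mixed.
Let Row play T with probability p. Expected payoff against C1: 7p + 0(1−p) = 7p; against C2: 0p + 5(1−p) = −5p + 5.
Setting these equal: 7p = −5p + 5 ⇒ 12p = 5 ⇒ p = 5/12, and the value is (7)·(5/12) = 35/12.
For Column: with q = P(C1), equating T's and B's payoffs gives 7q = −5q + 5 ⇒ q = 5/12.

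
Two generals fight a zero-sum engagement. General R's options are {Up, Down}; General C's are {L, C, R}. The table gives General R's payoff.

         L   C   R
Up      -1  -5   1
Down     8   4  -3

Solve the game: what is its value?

Row minima: Up → -5, Down → -3; maximin = -3.
Column maxima: L → 8, C → 4, R → 1; minimax = 1.
-3 ≠ 1, so there is no saddle point; optimal play is mixed.
L is strictly dominated by C (it gives General R strictly more in every row), so General C never plays it.
On the remaining 2×2 (Up, Down vs C, R):
Let General R play Up with probability p. Expected payoff against C: (-5)p + 4(1−p) = −9p + 4; against R: 1p + (-3)(1−p) = 4p − 3.
Setting these equal: −9p + 4 = 4p − 3 ⇒ −13p = -7 ⇒ p = 7/13, and the value is (-9)·(7/13) + 4 = -11/13.
For General C: with q = P(C), equating Up's and Down's payoffs gives −6q + 1 = 7q − 3 ⇒ q = 4/13.

-11/13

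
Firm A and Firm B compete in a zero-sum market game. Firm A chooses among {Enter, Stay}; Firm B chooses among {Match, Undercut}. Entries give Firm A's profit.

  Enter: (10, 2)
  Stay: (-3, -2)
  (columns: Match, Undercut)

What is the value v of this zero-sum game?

2

Row minima: Enter → 2, Stay → -3; maximin = 2.
Column maxima: Match → 10, Undercut → 2; minimax = 2.
Since maximin = minimax = 2, there is a saddle point and the value is 2.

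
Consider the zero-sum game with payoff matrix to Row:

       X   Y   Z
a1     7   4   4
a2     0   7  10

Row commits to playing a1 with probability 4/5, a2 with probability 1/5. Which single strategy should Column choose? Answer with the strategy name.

If Column plays X, Row's expected payoff is (4/5)·7 + (1/5)·0 = 28/5.
If Column plays Y, Row's expected payoff is (4/5)·4 + (1/5)·7 = 23/5.
If Column plays Z, Row's expected payoff is (4/5)·4 + (1/5)·10 = 26/5.
Column minimizes Row's payoff; the smallest is 23/5, so the best response is Y.

Y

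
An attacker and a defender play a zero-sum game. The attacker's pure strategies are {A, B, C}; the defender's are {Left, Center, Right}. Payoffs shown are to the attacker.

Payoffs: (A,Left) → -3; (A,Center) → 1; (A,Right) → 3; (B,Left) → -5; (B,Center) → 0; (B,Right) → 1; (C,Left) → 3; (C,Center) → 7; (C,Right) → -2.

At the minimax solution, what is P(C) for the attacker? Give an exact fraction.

Row minima: A → -3, B → -5, C → -2; maximin = -2.
Column maxima: Left → 3, Center → 7, Right → 3; minimax = 3.
-2 ≠ 3, so there is no saddle point; optimal play is mixed.
B is strictly dominated by A, so the attacker never plays it.
Center is strictly dominated by Left (it gives the attacker strictly more in every row), so the defender never plays it.
On the remaining 2×2 (A, C vs Left, Right):
Let the attacker play A with probability p. Expected payoff against Left: (-3)p + 3(1−p) = −6p + 3; against Right: 3p + (-2)(1−p) = 5p − 2.
Setting these equal: −6p + 3 = 5p − 2 ⇒ −11p = -5 ⇒ p = 5/11, and the value is (-6)·(5/11) + 3 = 3/11.
For the defender: with q = P(Left), equating A's and C's payoffs gives −6q + 3 = 5q − 2 ⇒ q = 5/11.

6/11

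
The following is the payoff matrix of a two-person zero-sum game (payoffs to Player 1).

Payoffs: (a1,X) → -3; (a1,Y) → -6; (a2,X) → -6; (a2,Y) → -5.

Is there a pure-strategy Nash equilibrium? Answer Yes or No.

No

Row minima: a1 → -6, a2 → -6; maximin = -6.
Column maxima: X → -3, Y → -5; minimax = -5.
-6 ≠ -5, so no pure-strategy equilibrium exists.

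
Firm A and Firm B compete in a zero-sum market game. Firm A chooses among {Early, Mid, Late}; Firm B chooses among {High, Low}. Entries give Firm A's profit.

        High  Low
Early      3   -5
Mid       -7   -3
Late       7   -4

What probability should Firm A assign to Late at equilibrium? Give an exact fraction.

Row minima: Early → -5, Mid → -7, Late → -4; maximin = -4.
Column maxima: High → 7, Low → -3; minimax = -3.
-4 ≠ -3, so there is no saddle point; optimal play is mixed.
Early is strictly dominated by Late, so Firm A never plays it.
On the remaining 2×2 (Mid, Late vs High, Low):
Let Firm A play Mid with probability p. Expected payoff against High: (-7)p + 7(1−p) = −14p + 7; against Low: (-3)p + (-4)(1−p) = p − 4.
Setting these equal: −14p + 7 = p − 4 ⇒ −15p = -11 ⇒ p = 11/15, and the value is (-14)·(11/15) + 7 = -49/15.
For Firm B: with q = P(High), equating Mid's and Late's payoffs gives −4q − 3 = 11q − 4 ⇒ q = 1/15.

4/15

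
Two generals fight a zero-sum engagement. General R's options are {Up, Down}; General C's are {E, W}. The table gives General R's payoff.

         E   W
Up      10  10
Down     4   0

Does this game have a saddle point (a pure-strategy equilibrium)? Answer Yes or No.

Row minima: Up → 10, Down → 0; maximin = 10.
Column maxima: E → 10, W → 10; minimax = 10.
maximin = minimax = 10, so a saddle point exists.

Yes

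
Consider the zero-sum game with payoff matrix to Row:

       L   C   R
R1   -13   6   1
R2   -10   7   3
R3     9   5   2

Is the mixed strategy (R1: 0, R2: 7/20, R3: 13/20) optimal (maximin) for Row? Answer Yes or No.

Yes

Against L this mix gives (7/20)·(-10) + (13/20)·9 = 47/20.
Against C this mix gives (7/20)·7 + (13/20)·5 = 57/10.
Against R this mix gives (7/20)·3 + (13/20)·2 = 47/20.
All of Column's active replies (L, R) yield 47/20, and no column does worse for Row. The mix makes Column indifferent and guarantees 47/20, so it is optimal.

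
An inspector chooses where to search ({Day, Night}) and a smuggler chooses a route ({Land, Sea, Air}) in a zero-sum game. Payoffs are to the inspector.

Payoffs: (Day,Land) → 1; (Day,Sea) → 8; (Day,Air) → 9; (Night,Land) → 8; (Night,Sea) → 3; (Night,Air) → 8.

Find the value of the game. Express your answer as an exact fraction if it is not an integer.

Row minima: Day → 1, Night → 3; maximin = 3.
Column maxima: Land → 8, Sea → 8, Air → 9; minimax = 8.
3 ≠ 8, so there is no saddle point; optimal play is mixed.
Air is strictly dominated by Sea (it gives the inspector strictly more in every row), so the smuggler never plays it.
On the remaining 2×2 (Day, Night vs Land, Sea):
Let the inspector play Day with probability p. Expected payoff against Land: 1p + 8(1−p) = −7p + 8; against Sea: 8p + 3(1−p) = 5p + 3.
Setting these equal: −7p + 8 = 5p + 3 ⇒ −12p = -5 ⇒ p = 5/12, and the value is (-7)·(5/12) + 8 = 61/12.
For the smuggler: with q = P(Land), equating Day's and Night's payoffs gives −7q + 8 = 5q + 3 ⇒ q = 5/12.

61/12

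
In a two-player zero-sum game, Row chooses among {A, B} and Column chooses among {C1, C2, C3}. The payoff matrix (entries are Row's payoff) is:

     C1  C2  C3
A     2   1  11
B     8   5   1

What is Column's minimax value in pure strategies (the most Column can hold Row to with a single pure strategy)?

5

Column maxima: C1 → 8, C2 → 5, C3 → 11.
The smallest of these is 5.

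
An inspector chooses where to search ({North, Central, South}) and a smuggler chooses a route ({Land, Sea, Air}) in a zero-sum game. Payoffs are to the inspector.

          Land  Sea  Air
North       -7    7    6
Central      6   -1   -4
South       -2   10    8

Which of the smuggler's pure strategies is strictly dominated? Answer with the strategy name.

Sea

Air holds the inspector's payoff strictly below Sea in every row: 6 < 7, -4 < -1, 8 < 10.
So Sea is strictly dominated for the smuggler.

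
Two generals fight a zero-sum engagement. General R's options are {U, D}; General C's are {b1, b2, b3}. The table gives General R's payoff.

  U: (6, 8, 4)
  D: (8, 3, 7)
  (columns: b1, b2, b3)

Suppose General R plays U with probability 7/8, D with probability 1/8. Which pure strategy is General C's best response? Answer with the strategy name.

b3

If General C plays b1, General R's expected payoff is (7/8)·6 + (1/8)·8 = 25/4.
If General C plays b2, General R's expected payoff is (7/8)·8 + (1/8)·3 = 59/8.
If General C plays b3, General R's expected payoff is (7/8)·4 + (1/8)·7 = 35/8.
General C minimizes General R's payoff; the smallest is 35/8, so the best response is b3.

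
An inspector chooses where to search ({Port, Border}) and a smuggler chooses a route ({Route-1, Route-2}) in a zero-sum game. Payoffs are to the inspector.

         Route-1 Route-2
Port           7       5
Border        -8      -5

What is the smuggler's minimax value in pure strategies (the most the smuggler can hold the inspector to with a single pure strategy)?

Column maxima: Route-1 → 7, Route-2 → 5.
The smallest of these is 5.

5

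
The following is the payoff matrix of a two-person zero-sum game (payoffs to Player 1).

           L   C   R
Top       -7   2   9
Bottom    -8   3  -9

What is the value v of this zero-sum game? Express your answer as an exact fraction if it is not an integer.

Row minima: Top → -7, Bottom → -9; maximin = -7.
Column maxima: L → -7, C → 3, R → 9; minimax = -7.
Since maximin = minimax = -7, there is a saddle point and the value is -7.

-7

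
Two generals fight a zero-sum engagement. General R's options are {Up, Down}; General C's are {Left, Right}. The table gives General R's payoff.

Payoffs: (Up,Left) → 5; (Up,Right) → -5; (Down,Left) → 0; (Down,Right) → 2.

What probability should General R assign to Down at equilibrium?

5/6

Row minima: Up → -5, Down → 0; maximin = 0.
Column maxima: Left → 5, Right → 2; minimax = 2.
0 ≠ 2, so there is no saddle point; optimal play is mixed.
Let General R play Up with probability p. Expected payoff against Left: 5p + 0(1−p) = 5p; against Right: (-5)p + 2(1−p) = −7p + 2.
Setting these equal: 5p = −7p + 2 ⇒ 12p = 2 ⇒ p = 1/6, and the value is (5)·(1/6) = 5/6.
For General C: with q = P(Left), equating Up's and Down's payoffs gives 10q − 5 = −2q + 2 ⇒ q = 7/12.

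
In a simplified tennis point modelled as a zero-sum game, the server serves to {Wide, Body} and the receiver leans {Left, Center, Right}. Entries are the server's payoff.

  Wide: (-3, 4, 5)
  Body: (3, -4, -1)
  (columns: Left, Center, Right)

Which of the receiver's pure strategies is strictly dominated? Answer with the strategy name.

Center holds the server's payoff strictly below Right in every row: 4 < 5, -4 < -1.
So Right is strictly dominated for the receiver.

Right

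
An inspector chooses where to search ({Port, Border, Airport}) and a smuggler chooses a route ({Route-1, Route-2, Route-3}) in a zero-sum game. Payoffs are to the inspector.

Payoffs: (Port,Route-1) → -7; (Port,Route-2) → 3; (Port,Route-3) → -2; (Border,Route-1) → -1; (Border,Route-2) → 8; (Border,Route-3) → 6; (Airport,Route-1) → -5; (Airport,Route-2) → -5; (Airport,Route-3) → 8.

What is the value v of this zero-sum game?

Row minima: Port → -7, Border → -1, Airport → -5; maximin = -1.
Column maxima: Route-1 → -1, Route-2 → 8, Route-3 → 8; minimax = -1.
Since maximin = minimax = -1, there is a saddle point and the value is -1.

-1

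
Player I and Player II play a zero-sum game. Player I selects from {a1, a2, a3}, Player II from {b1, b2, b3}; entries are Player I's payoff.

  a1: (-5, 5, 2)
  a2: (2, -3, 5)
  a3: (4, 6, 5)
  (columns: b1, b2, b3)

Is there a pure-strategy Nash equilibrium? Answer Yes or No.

Row minima: a1 → -5, a2 → -3, a3 → 4; maximin = 4.
Column maxima: b1 → 4, b2 → 6, b3 → 5; minimax = 4.
maximin = minimax = 4, so a saddle point exists.

Yes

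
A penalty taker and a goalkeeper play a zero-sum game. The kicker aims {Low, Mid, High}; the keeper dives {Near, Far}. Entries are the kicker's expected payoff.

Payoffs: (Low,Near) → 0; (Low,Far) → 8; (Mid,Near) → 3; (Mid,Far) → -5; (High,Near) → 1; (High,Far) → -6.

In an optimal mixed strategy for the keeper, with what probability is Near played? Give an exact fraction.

Row minima: Low → 0, Mid → -5, High → -6; maximin = 0.
Column maxima: Near → 3, Far → 8; minimax = 3.
0 ≠ 3, so there is no saddle point; optimal play is mixed.
High is strictly dominated by Mid, so the kicker never plays it.
On the remaining 2×2 (Low, Mid vs Near, Far):
Let the kicker play Low with probability p. Expected payoff against Near: 0p + 3(1−p) = −3p + 3; against Far: 8p + (-5)(1−p) = 13p − 5.
Setting these equal: −3p + 3 = 13p − 5 ⇒ −16p = -8 ⇒ p = 1/2, and the value is (-3)·(1/2) + 3 = 3/2.
For the keeper: with q = P(Near), equating Low's and Mid's payoffs gives −8q + 8 = 8q − 5 ⇒ q = 13/16.

13/16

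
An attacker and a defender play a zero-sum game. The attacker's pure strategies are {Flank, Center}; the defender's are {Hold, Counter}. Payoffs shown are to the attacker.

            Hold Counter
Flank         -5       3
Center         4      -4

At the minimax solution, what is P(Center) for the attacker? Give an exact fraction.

1/2

Row minima: Flank → -5, Center → -4; maximin = -4.
Column maxima: Hold → 4, Counter → 3; minimax = 3.
-4 ≠ 3, so there is no saddle point; optimal play is mixed.
Let the attacker play Flank with probability p. Expected payoff against Hold: (-5)p + 4(1−p) = −9p + 4; against Counter: 3p + (-4)(1−p) = 7p − 4.
Setting these equal: −9p + 4 = 7p − 4 ⇒ −16p = -8 ⇒ p = 1/2, and the value is (-9)·(1/2) + 4 = -1/2.
For the defender: with q = P(Hold), equating Flank's and Center's payoffs gives −8q + 3 = 8q − 4 ⇒ q = 7/16.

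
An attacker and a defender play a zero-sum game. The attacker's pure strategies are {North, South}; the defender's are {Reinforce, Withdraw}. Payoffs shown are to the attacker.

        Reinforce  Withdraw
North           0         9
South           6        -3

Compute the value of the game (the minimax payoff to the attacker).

3

Row minima: North → 0, South → -3; maximin = 0.
Column maxima: Reinforce → 6, Withdraw → 9; minimax = 6.
0 ≠ 6, so there is no saddle point; optimal play is mixed.
Let the attacker play North with probability p. Expected payoff against Reinforce: 0p + 6(1−p) = −6p + 6; against Withdraw: 9p + (-3)(1−p) = 12p − 3.
Setting these equal: −6p + 6 = 12p − 3 ⇒ −18p = -9 ⇒ p = 1/2, and the value is (-6)·(1/2) + 6 = 3.
For the defender: with q = P(Reinforce), equating North's and South's payoffs gives −9q + 9 = 9q − 3 ⇒ q = 2/3.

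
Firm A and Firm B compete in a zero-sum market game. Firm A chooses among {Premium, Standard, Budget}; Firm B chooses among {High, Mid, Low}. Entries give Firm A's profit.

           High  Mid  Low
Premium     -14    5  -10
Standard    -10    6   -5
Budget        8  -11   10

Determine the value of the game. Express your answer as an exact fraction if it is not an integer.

Row minima: Premium → -14, Standard → -10, Budget → -11; maximin = -10.
Column maxima: High → 8, Mid → 6, Low → 10; minimax = 6.
-10 ≠ 6, so there is no saddle point; optimal play is mixed.
Premium is strictly dominated by Standard, so Firm A never plays it.
Low is strictly dominated by High (it gives Firm A strictly more in every row), so Firm B never plays it.
On the remaining 2×2 (Standard, Budget vs High, Mid):
Let Firm A play Standard with probability p. Expected payoff against High: (-10)p + 8(1−p) = −18p + 8; against Mid: 6p + (-11)(1−p) = 17p − 11.
Setting these equal: −18p + 8 = 17p − 11 ⇒ −35p = -19 ⇒ p = 19/35, and the value is (-18)·(19/35) + 8 = -62/35.
For Firm B: with q = P(High), equating Standard's and Budget's payoffs gives −16q + 6 = 19q − 11 ⇒ q = 17/35.

-62/35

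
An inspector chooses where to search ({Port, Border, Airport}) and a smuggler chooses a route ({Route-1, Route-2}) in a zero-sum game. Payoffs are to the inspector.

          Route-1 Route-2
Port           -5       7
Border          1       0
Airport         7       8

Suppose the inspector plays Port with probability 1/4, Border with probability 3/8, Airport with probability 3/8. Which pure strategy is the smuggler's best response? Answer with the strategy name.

If the smuggler plays Route-1, the inspector's expected payoff is (1/4)·(-5) + (3/8)·1 + (3/8)·7 = 7/4.
If the smuggler plays Route-2, the inspector's expected payoff is (1/4)·7 + (3/8)·0 + (3/8)·8 = 19/4.
The smuggler minimizes the inspector's payoff; the smallest is 7/4, so the best response is Route-1.

Route-1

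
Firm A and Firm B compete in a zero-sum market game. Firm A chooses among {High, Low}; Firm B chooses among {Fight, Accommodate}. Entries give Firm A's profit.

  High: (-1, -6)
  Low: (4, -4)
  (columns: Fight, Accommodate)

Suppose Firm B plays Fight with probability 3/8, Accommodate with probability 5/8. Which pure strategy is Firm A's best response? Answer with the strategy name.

Low

Expected payoff of High: (3/8)·(-1) + (5/8)·(-6) = -33/8.
Expected payoff of Low: (3/8)·4 + (5/8)·(-4) = -1.
The largest is -1, so Firm A's best response is Low.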